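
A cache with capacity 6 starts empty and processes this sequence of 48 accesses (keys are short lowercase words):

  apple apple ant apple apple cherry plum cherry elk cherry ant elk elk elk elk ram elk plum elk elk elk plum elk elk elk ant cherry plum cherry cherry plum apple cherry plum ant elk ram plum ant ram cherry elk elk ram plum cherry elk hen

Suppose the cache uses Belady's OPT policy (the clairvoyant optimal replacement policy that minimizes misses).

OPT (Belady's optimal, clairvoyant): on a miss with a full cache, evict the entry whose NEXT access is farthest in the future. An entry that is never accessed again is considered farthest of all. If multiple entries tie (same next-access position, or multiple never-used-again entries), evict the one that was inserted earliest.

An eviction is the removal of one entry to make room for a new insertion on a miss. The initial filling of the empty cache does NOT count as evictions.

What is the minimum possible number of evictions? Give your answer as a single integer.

OPT (Belady) simulation (capacity=6):
  1. access apple: MISS. Cache: [apple]
  2. access apple: HIT. Next use of apple: step 4. Cache: [apple]
  3. access ant: MISS. Cache: [apple ant]
  4. access apple: HIT. Next use of apple: step 5. Cache: [apple ant]
  5. access apple: HIT. Next use of apple: step 32. Cache: [apple ant]
  6. access cherry: MISS. Cache: [apple ant cherry]
  7. access plum: MISS. Cache: [apple ant cherry plum]
  8. access cherry: HIT. Next use of cherry: step 10. Cache: [apple ant cherry plum]
  9. access elk: MISS. Cache: [apple ant cherry plum elk]
  10. access cherry: HIT. Next use of cherry: step 27. Cache: [apple ant cherry plum elk]
  11. access ant: HIT. Next use of ant: step 26. Cache: [apple ant cherry plum elk]
  12. access elk: HIT. Next use of elk: step 13. Cache: [apple ant cherry plum elk]
  13. access elk: HIT. Next use of elk: step 14. Cache: [apple ant cherry plum elk]
  14. access elk: HIT. Next use of elk: step 15. Cache: [apple ant cherry plum elk]
  15. access elk: HIT. Next use of elk: step 17. Cache: [apple ant cherry plum elk]
  16. access ram: MISS. Cache: [apple ant cherry plum elk ram]
  17. access elk: HIT. Next use of elk: step 19. Cache: [apple ant cherry plum elk ram]
  18. access plum: HIT. Next use of plum: step 22. Cache: [apple ant cherry plum elk ram]
  19. access elk: HIT. Next use of elk: step 20. Cache: [apple ant cherry plum elk ram]
  20. access elk: HIT. Next use of elk: step 21. Cache: [apple ant cherry plum elk ram]
  21. access elk: HIT. Next use of elk: step 23. Cache: [apple ant cherry plum elk ram]
  22. access plum: HIT. Next use of plum: step 28. Cache: [apple ant cherry plum elk ram]
  23. access elk: HIT. Next use of elk: step 24. Cache: [apple ant cherry plum elk ram]
  24. access elk: HIT. Next use of elk: step 25. Cache: [apple ant cherry plum elk ram]
  25. access elk: HIT. Next use of elk: step 36. Cache: [apple ant cherry plum elk ram]
  26. access ant: HIT. Next use of ant: step 35. Cache: [apple ant cherry plum elk ram]
  27. access cherry: HIT. Next use of cherry: step 29. Cache: [apple ant cherry plum elk ram]
  28. access plum: HIT. Next use of plum: step 31. Cache: [apple ant cherry plum elk ram]
  29. access cherry: HIT. Next use of cherry: step 30. Cache: [apple ant cherry plum elk ram]
  30. access cherry: HIT. Next use of cherry: step 33. Cache: [apple ant cherry plum elk ram]
  31. access plum: HIT. Next use of plum: step 34. Cache: [apple ant cherry plum elk ram]
  32. access apple: HIT. Next use of apple: never. Cache: [apple ant cherry plum elk ram]
  33. access cherry: HIT. Next use of cherry: step 41. Cache: [apple ant cherry plum elk ram]
  34. access plum: HIT. Next use of plum: step 38. Cache: [apple ant cherry plum elk ram]
  35. access ant: HIT. Next use of ant: step 39. Cache: [apple ant cherry plum elk ram]
  36. access elk: HIT. Next use of elk: step 42. Cache: [apple ant cherry plum elk ram]
  37. access ram: HIT. Next use of ram: step 40. Cache: [apple ant cherry plum elk ram]
  38. access plum: HIT. Next use of plum: step 45. Cache: [apple ant cherry plum elk ram]
  39. access ant: HIT. Next use of ant: never. Cache: [apple ant cherry plum elk ram]
  40. access ram: HIT. Next use of ram: step 44. Cache: [apple ant cherry plum elk ram]
  41. access cherry: HIT. Next use of cherry: step 46. Cache: [apple ant cherry plum elk ram]
  42. access elk: HIT. Next use of elk: step 43. Cache: [apple ant cherry plum elk ram]
  43. access elk: HIT. Next use of elk: step 47. Cache: [apple ant cherry plum elk ram]
  44. access ram: HIT. Next use of ram: never. Cache: [apple ant cherry plum elk ram]
  45. access plum: HIT. Next use of plum: never. Cache: [apple ant cherry plum elk ram]
  46. access cherry: HIT. Next use of cherry: never. Cache: [apple ant cherry plum elk ram]
  47. access elk: HIT. Next use of elk: never. Cache: [apple ant cherry plum elk ram]
  48. access hen: MISS, evict apple (next use: never). Cache: [ant cherry plum elk ram hen]
Total: 41 hits, 7 misses, 1 evictions

Answer: 1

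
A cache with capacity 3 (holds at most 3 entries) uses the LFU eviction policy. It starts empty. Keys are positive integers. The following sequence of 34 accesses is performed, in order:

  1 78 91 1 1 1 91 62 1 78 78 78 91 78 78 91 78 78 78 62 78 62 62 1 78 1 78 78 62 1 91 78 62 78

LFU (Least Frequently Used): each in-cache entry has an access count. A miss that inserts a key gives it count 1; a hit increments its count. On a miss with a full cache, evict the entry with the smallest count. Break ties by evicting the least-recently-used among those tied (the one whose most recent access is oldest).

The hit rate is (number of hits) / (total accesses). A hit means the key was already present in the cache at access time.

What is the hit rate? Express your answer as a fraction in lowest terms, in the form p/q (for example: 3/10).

Answer: 13/17

Derivation:
LFU simulation (capacity=3):
  1. access 1: MISS. Cache: [1(c=1)]
  2. access 78: MISS. Cache: [1(c=1) 78(c=1)]
  3. access 91: MISS. Cache: [1(c=1) 78(c=1) 91(c=1)]
  4. access 1: HIT, count now 2. Cache: [78(c=1) 91(c=1) 1(c=2)]
  5. access 1: HIT, count now 3. Cache: [78(c=1) 91(c=1) 1(c=3)]
  6. access 1: HIT, count now 4. Cache: [78(c=1) 91(c=1) 1(c=4)]
  7. access 91: HIT, count now 2. Cache: [78(c=1) 91(c=2) 1(c=4)]
  8. access 62: MISS, evict 78(c=1). Cache: [62(c=1) 91(c=2) 1(c=4)]
  9. access 1: HIT, count now 5. Cache: [62(c=1) 91(c=2) 1(c=5)]
  10. access 78: MISS, evict 62(c=1). Cache: [78(c=1) 91(c=2) 1(c=5)]
  11. access 78: HIT, count now 2. Cache: [91(c=2) 78(c=2) 1(c=5)]
  12. access 78: HIT, count now 3. Cache: [91(c=2) 78(c=3) 1(c=5)]
  13. access 91: HIT, count now 3. Cache: [78(c=3) 91(c=3) 1(c=5)]
  14. access 78: HIT, count now 4. Cache: [91(c=3) 78(c=4) 1(c=5)]
  15. access 78: HIT, count now 5. Cache: [91(c=3) 1(c=5) 78(c=5)]
  16. access 91: HIT, count now 4. Cache: [91(c=4) 1(c=5) 78(c=5)]
  17. access 78: HIT, count now 6. Cache: [91(c=4) 1(c=5) 78(c=6)]
  18. access 78: HIT, count now 7. Cache: [91(c=4) 1(c=5) 78(c=7)]
  19. access 78: HIT, count now 8. Cache: [91(c=4) 1(c=5) 78(c=8)]
  20. access 62: MISS, evict 91(c=4). Cache: [62(c=1) 1(c=5) 78(c=8)]
  21. access 78: HIT, count now 9. Cache: [62(c=1) 1(c=5) 78(c=9)]
  22. access 62: HIT, count now 2. Cache: [62(c=2) 1(c=5) 78(c=9)]
  23. access 62: HIT, count now 3. Cache: [62(c=3) 1(c=5) 78(c=9)]
  24. access 1: HIT, count now 6. Cache: [62(c=3) 1(c=6) 78(c=9)]
  25. access 78: HIT, count now 10. Cache: [62(c=3) 1(c=6) 78(c=10)]
  26. access 1: HIT, count now 7. Cache: [62(c=3) 1(c=7) 78(c=10)]
  27. access 78: HIT, count now 11. Cache: [62(c=3) 1(c=7) 78(c=11)]
  28. access 78: HIT, count now 12. Cache: [62(c=3) 1(c=7) 78(c=12)]
  29. access 62: HIT, count now 4. Cache: [62(c=4) 1(c=7) 78(c=12)]
  30. access 1: HIT, count now 8. Cache: [62(c=4) 1(c=8) 78(c=12)]
  31. access 91: MISS, evict 62(c=4). Cache: [91(c=1) 1(c=8) 78(c=12)]
  32. access 78: HIT, count now 13. Cache: [91(c=1) 1(c=8) 78(c=13)]
  33. access 62: MISS, evict 91(c=1). Cache: [62(c=1) 1(c=8) 78(c=13)]
  34. access 78: HIT, count now 14. Cache: [62(c=1) 1(c=8) 78(c=14)]
Total: 26 hits, 8 misses, 5 evictions

Hit rate = 26/34 = 13/17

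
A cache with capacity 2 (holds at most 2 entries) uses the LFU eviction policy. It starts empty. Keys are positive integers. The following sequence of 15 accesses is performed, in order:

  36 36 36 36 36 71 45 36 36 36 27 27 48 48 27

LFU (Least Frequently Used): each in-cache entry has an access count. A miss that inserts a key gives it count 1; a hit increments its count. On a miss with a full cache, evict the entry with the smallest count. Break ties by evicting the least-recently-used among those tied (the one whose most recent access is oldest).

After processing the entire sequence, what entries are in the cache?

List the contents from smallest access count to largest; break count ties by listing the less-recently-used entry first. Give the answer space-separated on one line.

LFU simulation (capacity=2):
  1. access 36: MISS. Cache: [36(c=1)]
  2. access 36: HIT, count now 2. Cache: [36(c=2)]
  3. access 36: HIT, count now 3. Cache: [36(c=3)]
  4. access 36: HIT, count now 4. Cache: [36(c=4)]
  5. access 36: HIT, count now 5. Cache: [36(c=5)]
  6. access 71: MISS. Cache: [71(c=1) 36(c=5)]
  7. access 45: MISS, evict 71(c=1). Cache: [45(c=1) 36(c=5)]
  8. access 36: HIT, count now 6. Cache: [45(c=1) 36(c=6)]
  9. access 36: HIT, count now 7. Cache: [45(c=1) 36(c=7)]
  10. access 36: HIT, count now 8. Cache: [45(c=1) 36(c=8)]
  11. access 27: MISS, evict 45(c=1). Cache: [27(c=1) 36(c=8)]
  12. access 27: HIT, count now 2. Cache: [27(c=2) 36(c=8)]
  13. access 48: MISS, evict 27(c=2). Cache: [48(c=1) 36(c=8)]
  14. access 48: HIT, count now 2. Cache: [48(c=2) 36(c=8)]
  15. access 27: MISS, evict 48(c=2). Cache: [27(c=1) 36(c=8)]
Total: 9 hits, 6 misses, 4 evictions

Answer: 27 36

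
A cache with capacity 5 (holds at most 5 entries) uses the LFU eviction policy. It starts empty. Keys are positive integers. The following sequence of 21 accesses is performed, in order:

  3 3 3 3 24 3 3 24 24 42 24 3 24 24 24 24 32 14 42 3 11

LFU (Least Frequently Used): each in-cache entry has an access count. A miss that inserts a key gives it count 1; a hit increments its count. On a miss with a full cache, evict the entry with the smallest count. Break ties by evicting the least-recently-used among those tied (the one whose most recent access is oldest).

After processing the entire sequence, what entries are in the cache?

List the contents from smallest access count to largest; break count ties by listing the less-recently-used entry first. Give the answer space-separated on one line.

LFU simulation (capacity=5):
  1. access 3: MISS. Cache: [3(c=1)]
  2. access 3: HIT, count now 2. Cache: [3(c=2)]
  3. access 3: HIT, count now 3. Cache: [3(c=3)]
  4. access 3: HIT, count now 4. Cache: [3(c=4)]
  5. access 24: MISS. Cache: [24(c=1) 3(c=4)]
  6. access 3: HIT, count now 5. Cache: [24(c=1) 3(c=5)]
  7. access 3: HIT, count now 6. Cache: [24(c=1) 3(c=6)]
  8. access 24: HIT, count now 2. Cache: [24(c=2) 3(c=6)]
  9. access 24: HIT, count now 3. Cache: [24(c=3) 3(c=6)]
  10. access 42: MISS. Cache: [42(c=1) 24(c=3) 3(c=6)]
  11. access 24: HIT, count now 4. Cache: [42(c=1) 24(c=4) 3(c=6)]
  12. access 3: HIT, count now 7. Cache: [42(c=1) 24(c=4) 3(c=7)]
  13. access 24: HIT, count now 5. Cache: [42(c=1) 24(c=5) 3(c=7)]
  14. access 24: HIT, count now 6. Cache: [42(c=1) 24(c=6) 3(c=7)]
  15. access 24: HIT, count now 7. Cache: [42(c=1) 3(c=7) 24(c=7)]
  16. access 24: HIT, count now 8. Cache: [42(c=1) 3(c=7) 24(c=8)]
  17. access 32: MISS. Cache: [42(c=1) 32(c=1) 3(c=7) 24(c=8)]
  18. access 14: MISS. Cache: [42(c=1) 32(c=1) 14(c=1) 3(c=7) 24(c=8)]
  19. access 42: HIT, count now 2. Cache: [32(c=1) 14(c=1) 42(c=2) 3(c=7) 24(c=8)]
  20. access 3: HIT, count now 8. Cache: [32(c=1) 14(c=1) 42(c=2) 24(c=8) 3(c=8)]
  21. access 11: MISS, evict 32(c=1). Cache: [14(c=1) 11(c=1) 42(c=2) 24(c=8) 3(c=8)]
Total: 15 hits, 6 misses, 1 evictions

Answer: 14 11 42 24 3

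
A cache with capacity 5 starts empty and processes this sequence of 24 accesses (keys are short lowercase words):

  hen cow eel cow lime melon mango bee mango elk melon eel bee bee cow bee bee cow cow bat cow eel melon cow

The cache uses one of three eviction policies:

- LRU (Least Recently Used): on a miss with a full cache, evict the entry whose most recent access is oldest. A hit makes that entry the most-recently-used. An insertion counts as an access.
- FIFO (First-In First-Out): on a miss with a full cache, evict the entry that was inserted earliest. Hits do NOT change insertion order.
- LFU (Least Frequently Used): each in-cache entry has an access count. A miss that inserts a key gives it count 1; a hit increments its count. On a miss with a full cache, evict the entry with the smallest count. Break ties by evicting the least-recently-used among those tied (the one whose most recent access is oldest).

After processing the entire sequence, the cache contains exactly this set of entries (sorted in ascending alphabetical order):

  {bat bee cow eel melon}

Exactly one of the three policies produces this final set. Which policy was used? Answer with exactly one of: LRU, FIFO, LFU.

Simulating under each policy and comparing final sets:
  LRU: final set = {bat bee cow eel melon} -> MATCHES target
  FIFO: final set = {bat cow eel elk melon} -> differs
  LFU: final set = {bee cow eel mango melon} -> differs
Only LRU produces the target set.

Answer: LRU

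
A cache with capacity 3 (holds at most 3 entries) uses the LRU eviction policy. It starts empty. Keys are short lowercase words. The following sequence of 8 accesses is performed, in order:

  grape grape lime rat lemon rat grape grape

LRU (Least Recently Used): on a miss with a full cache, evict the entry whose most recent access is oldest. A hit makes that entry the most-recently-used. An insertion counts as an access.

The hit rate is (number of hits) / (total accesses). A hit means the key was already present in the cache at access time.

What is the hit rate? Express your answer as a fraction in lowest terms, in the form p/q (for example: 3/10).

LRU simulation (capacity=3):
  1. access grape: MISS. Cache (LRU->MRU): [grape]
  2. access grape: HIT. Cache (LRU->MRU): [grape]
  3. access lime: MISS. Cache (LRU->MRU): [grape lime]
  4. access rat: MISS. Cache (LRU->MRU): [grape lime rat]
  5. access lemon: MISS, evict grape. Cache (LRU->MRU): [lime rat lemon]
  6. access rat: HIT. Cache (LRU->MRU): [lime lemon rat]
  7. access grape: MISS, evict lime. Cache (LRU->MRU): [lemon rat grape]
  8. access grape: HIT. Cache (LRU->MRU): [lemon rat grape]
Total: 3 hits, 5 misses, 2 evictions

Hit rate = 3/8

Answer: 3/8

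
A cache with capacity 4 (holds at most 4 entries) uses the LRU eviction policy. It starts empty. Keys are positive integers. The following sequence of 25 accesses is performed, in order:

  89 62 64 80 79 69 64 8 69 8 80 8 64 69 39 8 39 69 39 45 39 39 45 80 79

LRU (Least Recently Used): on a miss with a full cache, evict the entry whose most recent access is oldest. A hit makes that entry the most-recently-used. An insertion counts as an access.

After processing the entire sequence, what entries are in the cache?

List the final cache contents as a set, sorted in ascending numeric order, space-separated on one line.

LRU simulation (capacity=4):
  1. access 89: MISS. Cache (LRU->MRU): [89]
  2. access 62: MISS. Cache (LRU->MRU): [89 62]
  3. access 64: MISS. Cache (LRU->MRU): [89 62 64]
  4. access 80: MISS. Cache (LRU->MRU): [89 62 64 80]
  5. access 79: MISS, evict 89. Cache (LRU->MRU): [62 64 80 79]
  6. access 69: MISS, evict 62. Cache (LRU->MRU): [64 80 79 69]
  7. access 64: HIT. Cache (LRU->MRU): [80 79 69 64]
  8. access 8: MISS, evict 80. Cache (LRU->MRU): [79 69 64 8]
  9. access 69: HIT. Cache (LRU->MRU): [79 64 8 69]
  10. access 8: HIT. Cache (LRU->MRU): [79 64 69 8]
  11. access 80: MISS, evict 79. Cache (LRU->MRU): [64 69 8 80]
  12. access 8: HIT. Cache (LRU->MRU): [64 69 80 8]
  13. access 64: HIT. Cache (LRU->MRU): [69 80 8 64]
  14. access 69: HIT. Cache (LRU->MRU): [80 8 64 69]
  15. access 39: MISS, evict 80. Cache (LRU->MRU): [8 64 69 39]
  16. access 8: HIT. Cache (LRU->MRU): [64 69 39 8]
  17. access 39: HIT. Cache (LRU->MRU): [64 69 8 39]
  18. access 69: HIT. Cache (LRU->MRU): [64 8 39 69]
  19. access 39: HIT. Cache (LRU->MRU): [64 8 69 39]
  20. access 45: MISS, evict 64. Cache (LRU->MRU): [8 69 39 45]
  21. access 39: HIT. Cache (LRU->MRU): [8 69 45 39]
  22. access 39: HIT. Cache (LRU->MRU): [8 69 45 39]
  23. access 45: HIT. Cache (LRU->MRU): [8 69 39 45]
  24. access 80: MISS, evict 8. Cache (LRU->MRU): [69 39 45 80]
  25. access 79: MISS, evict 69. Cache (LRU->MRU): [39 45 80 79]
Total: 13 hits, 12 misses, 8 evictions

Answer: 39 45 79 80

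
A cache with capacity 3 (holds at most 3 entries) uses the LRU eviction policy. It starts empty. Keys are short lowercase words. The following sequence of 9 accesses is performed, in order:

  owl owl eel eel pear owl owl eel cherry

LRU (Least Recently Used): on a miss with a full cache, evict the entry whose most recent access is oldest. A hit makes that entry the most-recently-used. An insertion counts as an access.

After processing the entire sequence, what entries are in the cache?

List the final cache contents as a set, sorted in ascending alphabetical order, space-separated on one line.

LRU simulation (capacity=3):
  1. access owl: MISS. Cache (LRU->MRU): [owl]
  2. access owl: HIT. Cache (LRU->MRU): [owl]
  3. access eel: MISS. Cache (LRU->MRU): [owl eel]
  4. access eel: HIT. Cache (LRU->MRU): [owl eel]
  5. access pear: MISS. Cache (LRU->MRU): [owl eel pear]
  6. access owl: HIT. Cache (LRU->MRU): [eel pear owl]
  7. access owl: HIT. Cache (LRU->MRU): [eel pear owl]
  8. access eel: HIT. Cache (LRU->MRU): [pear owl eel]
  9. access cherry: MISS, evict pear. Cache (LRU->MRU): [owl eel cherry]
Total: 5 hits, 4 misses, 1 evictions

Answer: cherry eel owl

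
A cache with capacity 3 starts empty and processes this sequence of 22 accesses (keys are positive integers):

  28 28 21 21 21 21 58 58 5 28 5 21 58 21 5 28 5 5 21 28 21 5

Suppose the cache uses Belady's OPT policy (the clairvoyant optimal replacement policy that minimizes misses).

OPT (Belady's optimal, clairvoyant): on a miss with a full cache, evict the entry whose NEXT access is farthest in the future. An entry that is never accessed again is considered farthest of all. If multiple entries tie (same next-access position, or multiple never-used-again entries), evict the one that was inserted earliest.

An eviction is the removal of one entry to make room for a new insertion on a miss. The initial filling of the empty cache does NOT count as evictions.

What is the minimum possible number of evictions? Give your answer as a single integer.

OPT (Belady) simulation (capacity=3):
  1. access 28: MISS. Cache: [28]
  2. access 28: HIT. Next use of 28: step 10. Cache: [28]
  3. access 21: MISS. Cache: [28 21]
  4. access 21: HIT. Next use of 21: step 5. Cache: [28 21]
  5. access 21: HIT. Next use of 21: step 6. Cache: [28 21]
  6. access 21: HIT. Next use of 21: step 12. Cache: [28 21]
  7. access 58: MISS. Cache: [28 21 58]
  8. access 58: HIT. Next use of 58: step 13. Cache: [28 21 58]
  9. access 5: MISS, evict 58 (next use: step 13). Cache: [28 21 5]
  10. access 28: HIT. Next use of 28: step 16. Cache: [28 21 5]
  11. access 5: HIT. Next use of 5: step 15. Cache: [28 21 5]
  12. access 21: HIT. Next use of 21: step 14. Cache: [28 21 5]
  13. access 58: MISS, evict 28 (next use: step 16). Cache: [21 5 58]
  14. access 21: HIT. Next use of 21: step 19. Cache: [21 5 58]
  15. access 5: HIT. Next use of 5: step 17. Cache: [21 5 58]
  16. access 28: MISS, evict 58 (next use: never). Cache: [21 5 28]
  17. access 5: HIT. Next use of 5: step 18. Cache: [21 5 28]
  18. access 5: HIT. Next use of 5: step 22. Cache: [21 5 28]
  19. access 21: HIT. Next use of 21: step 21. Cache: [21 5 28]
  20. access 28: HIT. Next use of 28: never. Cache: [21 5 28]
  21. access 21: HIT. Next use of 21: never. Cache: [21 5 28]
  22. access 5: HIT. Next use of 5: never. Cache: [21 5 28]
Total: 16 hits, 6 misses, 3 evictions

Answer: 3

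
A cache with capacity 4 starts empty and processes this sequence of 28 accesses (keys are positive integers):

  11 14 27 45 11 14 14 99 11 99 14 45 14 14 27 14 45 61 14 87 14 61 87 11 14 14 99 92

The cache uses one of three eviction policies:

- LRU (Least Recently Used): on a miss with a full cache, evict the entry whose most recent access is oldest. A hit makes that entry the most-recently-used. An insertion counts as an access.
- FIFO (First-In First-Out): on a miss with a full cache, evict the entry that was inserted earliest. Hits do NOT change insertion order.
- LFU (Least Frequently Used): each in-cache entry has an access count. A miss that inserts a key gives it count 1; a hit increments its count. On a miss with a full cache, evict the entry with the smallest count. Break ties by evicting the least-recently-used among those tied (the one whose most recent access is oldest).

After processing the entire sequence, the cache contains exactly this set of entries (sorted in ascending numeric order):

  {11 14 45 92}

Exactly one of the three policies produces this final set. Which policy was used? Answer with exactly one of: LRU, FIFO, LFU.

Answer: LFU

Derivation:
Simulating under each policy and comparing final sets:
  LRU: final set = {11 14 92 99} -> differs
  FIFO: final set = {11 14 92 99} -> differs
  LFU: final set = {11 14 45 92} -> MATCHES target
Only LFU produces the target set.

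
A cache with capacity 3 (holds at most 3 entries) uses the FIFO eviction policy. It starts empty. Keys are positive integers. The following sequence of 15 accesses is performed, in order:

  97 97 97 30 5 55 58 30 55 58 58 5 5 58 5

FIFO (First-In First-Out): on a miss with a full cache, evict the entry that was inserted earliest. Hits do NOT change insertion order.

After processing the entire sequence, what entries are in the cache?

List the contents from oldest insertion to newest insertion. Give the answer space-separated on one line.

FIFO simulation (capacity=3):
  1. access 97: MISS. Cache (old->new): [97]
  2. access 97: HIT. Cache (old->new): [97]
  3. access 97: HIT. Cache (old->new): [97]
  4. access 30: MISS. Cache (old->new): [97 30]
  5. access 5: MISS. Cache (old->new): [97 30 5]
  6. access 55: MISS, evict 97. Cache (old->new): [30 5 55]
  7. access 58: MISS, evict 30. Cache (old->new): [5 55 58]
  8. access 30: MISS, evict 5. Cache (old->new): [55 58 30]
  9. access 55: HIT. Cache (old->new): [55 58 30]
  10. access 58: HIT. Cache (old->new): [55 58 30]
  11. access 58: HIT. Cache (old->new): [55 58 30]
  12. access 5: MISS, evict 55. Cache (old->new): [58 30 5]
  13. access 5: HIT. Cache (old->new): [58 30 5]
  14. access 58: HIT. Cache (old->new): [58 30 5]
  15. access 5: HIT. Cache (old->new): [58 30 5]
Total: 8 hits, 7 misses, 4 evictions

Answer: 58 30 5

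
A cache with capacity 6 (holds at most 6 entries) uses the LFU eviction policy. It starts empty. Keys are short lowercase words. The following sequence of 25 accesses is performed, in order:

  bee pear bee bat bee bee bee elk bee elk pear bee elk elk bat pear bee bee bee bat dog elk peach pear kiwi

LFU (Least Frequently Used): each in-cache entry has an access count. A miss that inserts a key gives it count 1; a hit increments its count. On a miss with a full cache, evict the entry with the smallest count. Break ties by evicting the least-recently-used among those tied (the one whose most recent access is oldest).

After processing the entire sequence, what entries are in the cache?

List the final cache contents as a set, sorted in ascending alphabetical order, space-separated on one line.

LFU simulation (capacity=6):
  1. access bee: MISS. Cache: [bee(c=1)]
  2. access pear: MISS. Cache: [bee(c=1) pear(c=1)]
  3. access bee: HIT, count now 2. Cache: [pear(c=1) bee(c=2)]
  4. access bat: MISS. Cache: [pear(c=1) bat(c=1) bee(c=2)]
  5. access bee: HIT, count now 3. Cache: [pear(c=1) bat(c=1) bee(c=3)]
  6. access bee: HIT, count now 4. Cache: [pear(c=1) bat(c=1) bee(c=4)]
  7. access bee: HIT, count now 5. Cache: [pear(c=1) bat(c=1) bee(c=5)]
  8. access elk: MISS. Cache: [pear(c=1) bat(c=1) elk(c=1) bee(c=5)]
  9. access bee: HIT, count now 6. Cache: [pear(c=1) bat(c=1) elk(c=1) bee(c=6)]
  10. access elk: HIT, count now 2. Cache: [pear(c=1) bat(c=1) elk(c=2) bee(c=6)]
  11. access pear: HIT, count now 2. Cache: [bat(c=1) elk(c=2) pear(c=2) bee(c=6)]
  12. access bee: HIT, count now 7. Cache: [bat(c=1) elk(c=2) pear(c=2) bee(c=7)]
  13. access elk: HIT, count now 3. Cache: [bat(c=1) pear(c=2) elk(c=3) bee(c=7)]
  14. access elk: HIT, count now 4. Cache: [bat(c=1) pear(c=2) elk(c=4) bee(c=7)]
  15. access bat: HIT, count now 2. Cache: [pear(c=2) bat(c=2) elk(c=4) bee(c=7)]
  16. access pear: HIT, count now 3. Cache: [bat(c=2) pear(c=3) elk(c=4) bee(c=7)]
  17. access bee: HIT, count now 8. Cache: [bat(c=2) pear(c=3) elk(c=4) bee(c=8)]
  18. access bee: HIT, count now 9. Cache: [bat(c=2) pear(c=3) elk(c=4) bee(c=9)]
  19. access bee: HIT, count now 10. Cache: [bat(c=2) pear(c=3) elk(c=4) bee(c=10)]
  20. access bat: HIT, count now 3. Cache: [pear(c=3) bat(c=3) elk(c=4) bee(c=10)]
  21. access dog: MISS. Cache: [dog(c=1) pear(c=3) bat(c=3) elk(c=4) bee(c=10)]
  22. access elk: HIT, count now 5. Cache: [dog(c=1) pear(c=3) bat(c=3) elk(c=5) bee(c=10)]
  23. access peach: MISS. Cache: [dog(c=1) peach(c=1) pear(c=3) bat(c=3) elk(c=5) bee(c=10)]
  24. access pear: HIT, count now 4. Cache: [dog(c=1) peach(c=1) bat(c=3) pear(c=4) elk(c=5) bee(c=10)]
  25. access kiwi: MISS, evict dog(c=1). Cache: [peach(c=1) kiwi(c=1) bat(c=3) pear(c=4) elk(c=5) bee(c=10)]
Total: 18 hits, 7 misses, 1 evictions

Answer: bat bee elk kiwi peach pear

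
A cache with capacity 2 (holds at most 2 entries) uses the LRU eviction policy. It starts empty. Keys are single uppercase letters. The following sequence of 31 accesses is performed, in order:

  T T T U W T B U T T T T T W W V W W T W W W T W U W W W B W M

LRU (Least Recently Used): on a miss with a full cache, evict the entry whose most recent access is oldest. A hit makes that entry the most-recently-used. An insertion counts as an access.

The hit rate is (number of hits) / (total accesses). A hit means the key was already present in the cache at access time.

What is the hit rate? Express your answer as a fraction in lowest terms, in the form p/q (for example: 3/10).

LRU simulation (capacity=2):
  1. access T: MISS. Cache (LRU->MRU): [T]
  2. access T: HIT. Cache (LRU->MRU): [T]
  3. access T: HIT. Cache (LRU->MRU): [T]
  4. access U: MISS. Cache (LRU->MRU): [T U]
  5. access W: MISS, evict T. Cache (LRU->MRU): [U W]
  6. access T: MISS, evict U. Cache (LRU->MRU): [W T]
  7. access B: MISS, evict W. Cache (LRU->MRU): [T B]
  8. access U: MISS, evict T. Cache (LRU->MRU): [B U]
  9. access T: MISS, evict B. Cache (LRU->MRU): [U T]
  10. access T: HIT. Cache (LRU->MRU): [U T]
  11. access T: HIT. Cache (LRU->MRU): [U T]
  12. access T: HIT. Cache (LRU->MRU): [U T]
  13. access T: HIT. Cache (LRU->MRU): [U T]
  14. access W: MISS, evict U. Cache (LRU->MRU): [T W]
  15. access W: HIT. Cache (LRU->MRU): [T W]
  16. access V: MISS, evict T. Cache (LRU->MRU): [W V]
  17. access W: HIT. Cache (LRU->MRU): [V W]
  18. access W: HIT. Cache (LRU->MRU): [V W]
  19. access T: MISS, evict V. Cache (LRU->MRU): [W T]
  20. access W: HIT. Cache (LRU->MRU): [T W]
  21. access W: HIT. Cache (LRU->MRU): [T W]
  22. access W: HIT. Cache (LRU->MRU): [T W]
  23. access T: HIT. Cache (LRU->MRU): [W T]
  24. access W: HIT. Cache (LRU->MRU): [T W]
  25. access U: MISS, evict T. Cache (LRU->MRU): [W U]
  26. access W: HIT. Cache (LRU->MRU): [U W]
  27. access W: HIT. Cache (LRU->MRU): [U W]
  28. access W: HIT. Cache (LRU->MRU): [U W]
  29. access B: MISS, evict U. Cache (LRU->MRU): [W B]
  30. access W: HIT. Cache (LRU->MRU): [B W]
  31. access M: MISS, evict B. Cache (LRU->MRU): [W M]
Total: 18 hits, 13 misses, 11 evictions

Hit rate = 18/31

Answer: 18/31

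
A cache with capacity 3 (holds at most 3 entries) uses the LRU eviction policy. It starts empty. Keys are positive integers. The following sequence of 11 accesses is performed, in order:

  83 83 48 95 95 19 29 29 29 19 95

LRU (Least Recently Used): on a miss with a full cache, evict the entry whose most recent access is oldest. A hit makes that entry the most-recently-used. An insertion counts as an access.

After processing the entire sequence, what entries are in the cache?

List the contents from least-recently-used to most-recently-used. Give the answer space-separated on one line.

Answer: 29 19 95

Derivation:
LRU simulation (capacity=3):
  1. access 83: MISS. Cache (LRU->MRU): [83]
  2. access 83: HIT. Cache (LRU->MRU): [83]
  3. access 48: MISS. Cache (LRU->MRU): [83 48]
  4. access 95: MISS. Cache (LRU->MRU): [83 48 95]
  5. access 95: HIT. Cache (LRU->MRU): [83 48 95]
  6. access 19: MISS, evict 83. Cache (LRU->MRU): [48 95 19]
  7. access 29: MISS, evict 48. Cache (LRU->MRU): [95 19 29]
  8. access 29: HIT. Cache (LRU->MRU): [95 19 29]
  9. access 29: HIT. Cache (LRU->MRU): [95 19 29]
  10. access 19: HIT. Cache (LRU->MRU): [95 29 19]
  11. access 95: HIT. Cache (LRU->MRU): [29 19 95]
Total: 6 hits, 5 misses, 2 evictions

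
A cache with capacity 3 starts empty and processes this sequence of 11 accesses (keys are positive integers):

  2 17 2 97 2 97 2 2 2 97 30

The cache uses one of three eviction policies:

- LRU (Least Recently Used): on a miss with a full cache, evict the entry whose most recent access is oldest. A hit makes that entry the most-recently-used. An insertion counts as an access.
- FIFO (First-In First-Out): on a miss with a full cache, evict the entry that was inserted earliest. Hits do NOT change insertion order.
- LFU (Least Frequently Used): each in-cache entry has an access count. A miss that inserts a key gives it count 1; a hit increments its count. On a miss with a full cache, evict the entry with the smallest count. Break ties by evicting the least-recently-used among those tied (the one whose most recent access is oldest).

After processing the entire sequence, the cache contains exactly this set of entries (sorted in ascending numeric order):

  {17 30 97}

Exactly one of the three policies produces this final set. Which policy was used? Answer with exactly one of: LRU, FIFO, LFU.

Answer: FIFO

Derivation:
Simulating under each policy and comparing final sets:
  LRU: final set = {2 30 97} -> differs
  FIFO: final set = {17 30 97} -> MATCHES target
  LFU: final set = {2 30 97} -> differs
Only FIFO produces the target set.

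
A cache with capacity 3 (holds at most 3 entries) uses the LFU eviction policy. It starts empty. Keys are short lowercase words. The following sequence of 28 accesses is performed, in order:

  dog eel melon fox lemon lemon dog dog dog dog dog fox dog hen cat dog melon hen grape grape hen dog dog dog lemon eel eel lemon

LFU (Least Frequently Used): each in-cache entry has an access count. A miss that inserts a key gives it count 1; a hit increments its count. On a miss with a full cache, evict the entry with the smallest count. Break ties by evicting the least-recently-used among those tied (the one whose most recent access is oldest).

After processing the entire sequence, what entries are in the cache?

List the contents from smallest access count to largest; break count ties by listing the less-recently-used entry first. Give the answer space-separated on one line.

Answer: lemon eel dog

Derivation:
LFU simulation (capacity=3):
  1. access dog: MISS. Cache: [dog(c=1)]
  2. access eel: MISS. Cache: [dog(c=1) eel(c=1)]
  3. access melon: MISS. Cache: [dog(c=1) eel(c=1) melon(c=1)]
  4. access fox: MISS, evict dog(c=1). Cache: [eel(c=1) melon(c=1) fox(c=1)]
  5. access lemon: MISS, evict eel(c=1). Cache: [melon(c=1) fox(c=1) lemon(c=1)]
  6. access lemon: HIT, count now 2. Cache: [melon(c=1) fox(c=1) lemon(c=2)]
  7. access dog: MISS, evict melon(c=1). Cache: [fox(c=1) dog(c=1) lemon(c=2)]
  8. access dog: HIT, count now 2. Cache: [fox(c=1) lemon(c=2) dog(c=2)]
  9. access dog: HIT, count now 3. Cache: [fox(c=1) lemon(c=2) dog(c=3)]
  10. access dog: HIT, count now 4. Cache: [fox(c=1) lemon(c=2) dog(c=4)]
  11. access dog: HIT, count now 5. Cache: [fox(c=1) lemon(c=2) dog(c=5)]
  12. access fox: HIT, count now 2. Cache: [lemon(c=2) fox(c=2) dog(c=5)]
  13. access dog: HIT, count now 6. Cache: [lemon(c=2) fox(c=2) dog(c=6)]
  14. access hen: MISS, evict lemon(c=2). Cache: [hen(c=1) fox(c=2) dog(c=6)]
  15. access cat: MISS, evict hen(c=1). Cache: [cat(c=1) fox(c=2) dog(c=6)]
  16. access dog: HIT, count now 7. Cache: [cat(c=1) fox(c=2) dog(c=7)]
  17. access melon: MISS, evict cat(c=1). Cache: [melon(c=1) fox(c=2) dog(c=7)]
  18. access hen: MISS, evict melon(c=1). Cache: [hen(c=1) fox(c=2) dog(c=7)]
  19. access grape: MISS, evict hen(c=1). Cache: [grape(c=1) fox(c=2) dog(c=7)]
  20. access grape: HIT, count now 2. Cache: [fox(c=2) grape(c=2) dog(c=7)]
  21. access hen: MISS, evict fox(c=2). Cache: [hen(c=1) grape(c=2) dog(c=7)]
  22. access dog: HIT, count now 8. Cache: [hen(c=1) grape(c=2) dog(c=8)]
  23. access dog: HIT, count now 9. Cache: [hen(c=1) grape(c=2) dog(c=9)]
  24. access dog: HIT, count now 10. Cache: [hen(c=1) grape(c=2) dog(c=10)]
  25. access lemon: MISS, evict hen(c=1). Cache: [lemon(c=1) grape(c=2) dog(c=10)]
  26. access eel: MISS, evict lemon(c=1). Cache: [eel(c=1) grape(c=2) dog(c=10)]
  27. access eel: HIT, count now 2. Cache: [grape(c=2) eel(c=2) dog(c=10)]
  28. access lemon: MISS, evict grape(c=2). Cache: [lemon(c=1) eel(c=2) dog(c=10)]
Total: 13 hits, 15 misses, 12 evictions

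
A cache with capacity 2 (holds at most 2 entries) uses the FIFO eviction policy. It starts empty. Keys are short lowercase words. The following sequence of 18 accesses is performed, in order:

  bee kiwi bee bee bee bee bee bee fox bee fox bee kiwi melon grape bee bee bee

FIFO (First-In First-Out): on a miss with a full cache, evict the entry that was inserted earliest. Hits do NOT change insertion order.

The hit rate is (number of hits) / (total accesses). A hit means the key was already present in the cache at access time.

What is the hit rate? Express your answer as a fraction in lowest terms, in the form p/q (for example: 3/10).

FIFO simulation (capacity=2):
  1. access bee: MISS. Cache (old->new): [bee]
  2. access kiwi: MISS. Cache (old->new): [bee kiwi]
  3. access bee: HIT. Cache (old->new): [bee kiwi]
  4. access bee: HIT. Cache (old->new): [bee kiwi]
  5. access bee: HIT. Cache (old->new): [bee kiwi]
  6. access bee: HIT. Cache (old->new): [bee kiwi]
  7. access bee: HIT. Cache (old->new): [bee kiwi]
  8. access bee: HIT. Cache (old->new): [bee kiwi]
  9. access fox: MISS, evict bee. Cache (old->new): [kiwi fox]
  10. access bee: MISS, evict kiwi. Cache (old->new): [fox bee]
  11. access fox: HIT. Cache (old->new): [fox bee]
  12. access bee: HIT. Cache (old->new): [fox bee]
  13. access kiwi: MISS, evict fox. Cache (old->new): [bee kiwi]
  14. access melon: MISS, evict bee. Cache (old->new): [kiwi melon]
  15. access grape: MISS, evict kiwi. Cache (old->new): [melon grape]
  16. access bee: MISS, evict melon. Cache (old->new): [grape bee]
  17. access bee: HIT. Cache (old->new): [grape bee]
  18. access bee: HIT. Cache (old->new): [grape bee]
Total: 10 hits, 8 misses, 6 evictions

Hit rate = 10/18 = 5/9

Answer: 5/9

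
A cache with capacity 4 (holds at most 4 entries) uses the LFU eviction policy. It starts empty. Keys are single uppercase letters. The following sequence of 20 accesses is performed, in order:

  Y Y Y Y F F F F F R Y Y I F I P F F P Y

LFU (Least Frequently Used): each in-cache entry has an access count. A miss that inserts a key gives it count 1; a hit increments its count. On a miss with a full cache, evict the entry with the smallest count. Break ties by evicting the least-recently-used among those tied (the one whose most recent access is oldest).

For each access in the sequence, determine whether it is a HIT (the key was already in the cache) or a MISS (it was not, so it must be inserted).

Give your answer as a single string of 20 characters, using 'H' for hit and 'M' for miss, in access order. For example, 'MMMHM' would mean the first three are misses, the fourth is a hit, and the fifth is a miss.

Answer: MHHHMHHHHMHHMHHMHHHH

Derivation:
LFU simulation (capacity=4):
  1. access Y: MISS. Cache: [Y(c=1)]
  2. access Y: HIT, count now 2. Cache: [Y(c=2)]
  3. access Y: HIT, count now 3. Cache: [Y(c=3)]
  4. access Y: HIT, count now 4. Cache: [Y(c=4)]
  5. access F: MISS. Cache: [F(c=1) Y(c=4)]
  6. access F: HIT, count now 2. Cache: [F(c=2) Y(c=4)]
  7. access F: HIT, count now 3. Cache: [F(c=3) Y(c=4)]
  8. access F: HIT, count now 4. Cache: [Y(c=4) F(c=4)]
  9. access F: HIT, count now 5. Cache: [Y(c=4) F(c=5)]
  10. access R: MISS. Cache: [R(c=1) Y(c=4) F(c=5)]
  11. access Y: HIT, count now 5. Cache: [R(c=1) F(c=5) Y(c=5)]
  12. access Y: HIT, count now 6. Cache: [R(c=1) F(c=5) Y(c=6)]
  13. access I: MISS. Cache: [R(c=1) I(c=1) F(c=5) Y(c=6)]
  14. access F: HIT, count now 6. Cache: [R(c=1) I(c=1) Y(c=6) F(c=6)]
  15. access I: HIT, count now 2. Cache: [R(c=1) I(c=2) Y(c=6) F(c=6)]
  16. access P: MISS, evict R(c=1). Cache: [P(c=1) I(c=2) Y(c=6) F(c=6)]
  17. access F: HIT, count now 7. Cache: [P(c=1) I(c=2) Y(c=6) F(c=7)]
  18. access F: HIT, count now 8. Cache: [P(c=1) I(c=2) Y(c=6) F(c=8)]
  19. access P: HIT, count now 2. Cache: [I(c=2) P(c=2) Y(c=6) F(c=8)]
  20. access Y: HIT, count now 7. Cache: [I(c=2) P(c=2) Y(c=7) F(c=8)]
Total: 15 hits, 5 misses, 1 evictions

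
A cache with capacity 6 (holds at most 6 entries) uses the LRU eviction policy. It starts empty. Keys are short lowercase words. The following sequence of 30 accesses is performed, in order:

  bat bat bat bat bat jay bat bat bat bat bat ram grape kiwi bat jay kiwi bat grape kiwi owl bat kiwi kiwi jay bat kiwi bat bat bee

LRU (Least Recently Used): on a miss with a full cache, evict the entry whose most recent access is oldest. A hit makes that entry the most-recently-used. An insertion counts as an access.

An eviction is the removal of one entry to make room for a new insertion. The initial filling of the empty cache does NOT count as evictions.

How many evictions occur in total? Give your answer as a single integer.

Answer: 1

Derivation:
LRU simulation (capacity=6):
  1. access bat: MISS. Cache (LRU->MRU): [bat]
  2. access bat: HIT. Cache (LRU->MRU): [bat]
  3. access bat: HIT. Cache (LRU->MRU): [bat]
  4. access bat: HIT. Cache (LRU->MRU): [bat]
  5. access bat: HIT. Cache (LRU->MRU): [bat]
  6. access jay: MISS. Cache (LRU->MRU): [bat jay]
  7. access bat: HIT. Cache (LRU->MRU): [jay bat]
  8. access bat: HIT. Cache (LRU->MRU): [jay bat]
  9. access bat: HIT. Cache (LRU->MRU): [jay bat]
  10. access bat: HIT. Cache (LRU->MRU): [jay bat]
  11. access bat: HIT. Cache (LRU->MRU): [jay bat]
  12. access ram: MISS. Cache (LRU->MRU): [jay bat ram]
  13. access grape: MISS. Cache (LRU->MRU): [jay bat ram grape]
  14. access kiwi: MISS. Cache (LRU->MRU): [jay bat ram grape kiwi]
  15. access bat: HIT. Cache (LRU->MRU): [jay ram grape kiwi bat]
  16. access jay: HIT. Cache (LRU->MRU): [ram grape kiwi bat jay]
  17. access kiwi: HIT. Cache (LRU->MRU): [ram grape bat jay kiwi]
  18. access bat: HIT. Cache (LRU->MRU): [ram grape jay kiwi bat]
  19. access grape: HIT. Cache (LRU->MRU): [ram jay kiwi bat grape]
  20. access kiwi: HIT. Cache (LRU->MRU): [ram jay bat grape kiwi]
  21. access owl: MISS. Cache (LRU->MRU): [ram jay bat grape kiwi owl]
  22. access bat: HIT. Cache (LRU->MRU): [ram jay grape kiwi owl bat]
  23. access kiwi: HIT. Cache (LRU->MRU): [ram jay grape owl bat kiwi]
  24. access kiwi: HIT. Cache (LRU->MRU): [ram jay grape owl bat kiwi]
  25. access jay: HIT. Cache (LRU->MRU): [ram grape owl bat kiwi jay]
  26. access bat: HIT. Cache (LRU->MRU): [ram grape owl kiwi jay bat]
  27. access kiwi: HIT. Cache (LRU->MRU): [ram grape owl jay bat kiwi]
  28. access bat: HIT. Cache (LRU->MRU): [ram grape owl jay kiwi bat]
  29. access bat: HIT. Cache (LRU->MRU): [ram grape owl jay kiwi bat]
  30. access bee: MISS, evict ram. Cache (LRU->MRU): [grape owl jay kiwi bat bee]
Total: 23 hits, 7 misses, 1 evictions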